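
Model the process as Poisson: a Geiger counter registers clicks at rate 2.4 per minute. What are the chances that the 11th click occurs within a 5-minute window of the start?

Over the interval, μ = 2.4 × 5 = 12 (a 5-minute window = 5 minutes).
The 11th arrival falls in the interval iff at least 11 events occur there: P(S_11 ≤ t) = P(N ≥ 11) = 1 − P(N ≤ 10) ≈ 0.6528.

0.6528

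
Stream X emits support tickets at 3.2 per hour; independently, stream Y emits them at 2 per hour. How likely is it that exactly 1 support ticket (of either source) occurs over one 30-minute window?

0.1931

Independent Poisson processes superpose: combined rate λ = 3.2 + 2 = 5.2 per hour.
Over the interval, μ = 5.2 × 0.5 = 2.6 (a 30-minute window = 0.5 hours).
P(N = 1) = e^(−2.6) · 2.6^1/1! ≈ 0.1931.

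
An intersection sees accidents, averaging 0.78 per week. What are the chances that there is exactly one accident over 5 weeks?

0.0789

Over the interval, μ = 0.78 × 5 = 3.9 (5 weeks).
P(N = 1) = e^(−μ) μ^1/1! = e^(−3.9) · 3.9^1/1 ≈ 0.0789.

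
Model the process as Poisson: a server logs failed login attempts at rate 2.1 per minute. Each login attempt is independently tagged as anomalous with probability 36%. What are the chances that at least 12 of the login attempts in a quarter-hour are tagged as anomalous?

0.4613

Thinning: the login attempts that are tagged as anomalous themselves form a Poisson process with rate 0.36 × 2.1 = 0.756 per minute.
Over the interval, μ = 0.756 × 15 = 11.34 (a quarter-hour = 15 minutes).
P(N ≥ 12) = 1 − P(N ≤ 11) ≈ 0.4613.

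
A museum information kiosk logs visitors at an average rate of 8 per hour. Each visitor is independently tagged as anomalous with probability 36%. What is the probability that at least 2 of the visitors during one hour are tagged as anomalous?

0.7822

Thinning: the visitors that are tagged as anomalous themselves form a Poisson process with rate 0.36 × 8 = 2.88 per hour.
So μ = 2.88.
P(N ≥ 2) = 1 − P(N ≤ 1) ≈ 0.7822.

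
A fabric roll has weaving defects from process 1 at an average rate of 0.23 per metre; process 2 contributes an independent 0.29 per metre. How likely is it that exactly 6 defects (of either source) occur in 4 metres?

Independent Poisson processes superpose: combined rate λ = 0.23 + 0.29 = 0.52 per metre.
Over the interval, μ = 0.52 × 4 = 2.08 (4 metres).
P(N = 6) = e^(−2.08) · 2.08^6/6! ≈ 0.0141.

0.0141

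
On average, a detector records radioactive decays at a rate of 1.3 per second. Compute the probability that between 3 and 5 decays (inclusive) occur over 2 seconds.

0.4325

Over the interval, μ = 1.3 × 2 = 2.6 (2 seconds).
P(3 ≤ N ≤ 5) = Σ_{j=3}^{5} e^(−2.6) · 2.6^j/j! ≈ 0.4325.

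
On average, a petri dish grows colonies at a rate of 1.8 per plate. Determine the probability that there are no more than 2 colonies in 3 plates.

Over the interval, μ = 1.8 × 3 = 5.4 (3 plates).
P(N ≤ 2) = Σ_{j=0}^{2} e^(−μ) μ^j/j! ≈ 0.0948.

0.0948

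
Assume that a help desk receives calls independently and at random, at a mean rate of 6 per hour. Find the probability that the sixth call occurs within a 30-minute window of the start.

0.0839

Over the interval, μ = 6 × 0.5 = 3 (a 30-minute window = 0.5 hours).
The sixth arrival falls in the interval iff at least 6 events occur there: P(S_6 ≤ t) = P(N ≥ 6) = 1 − P(N ≤ 5) ≈ 0.0839.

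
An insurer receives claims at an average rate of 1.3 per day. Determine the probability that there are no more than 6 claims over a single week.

Over the interval, μ = 1.3 × 7 = 9.1 (a week = 7 days).
P(N ≤ 6) = Σ_{j=0}^{6} e^(−μ) μ^j/j! ≈ 0.1978.

0.1978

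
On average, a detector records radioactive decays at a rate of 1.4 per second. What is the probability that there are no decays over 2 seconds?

Over the interval, μ = 1.4 × 2 = 2.8 (2 seconds).
P(N = 0) = e^(−μ) μ^0/0! = e^(−2.8) · 2.8^0/1 ≈ 0.0608.

0.0608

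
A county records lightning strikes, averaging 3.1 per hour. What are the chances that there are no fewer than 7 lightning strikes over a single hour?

With mean μ = 3.1 per hour,
P(N ≥ 7) = 1 − P(N ≤ 6) = 1 − Σ_{j=0}^{6} e^(−μ) μ^j/j! ≈ 0.0388.

0.0388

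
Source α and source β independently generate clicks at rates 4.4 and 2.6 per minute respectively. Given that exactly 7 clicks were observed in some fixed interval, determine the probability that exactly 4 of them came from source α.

0.2800

Given the total, each event is independently from source α with probability p = λ_α/(λ_α+λ_β) = 4.4/7 ≈ 0.6286.
So K ~ Binomial(7, 4.4/7): P(K = 4) = C(7,4) · (4.4/7)^4 · (2.6/7)^3 ≈ 0.2800.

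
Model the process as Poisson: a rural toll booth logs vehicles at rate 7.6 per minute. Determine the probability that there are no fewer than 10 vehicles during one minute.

With mean μ = 7.6 per minute,
P(N ≥ 10) = 1 − P(N ≤ 9) = 1 − Σ_{j=0}^{9} e^(−μ) μ^j/j! ≈ 0.2351.

0.2351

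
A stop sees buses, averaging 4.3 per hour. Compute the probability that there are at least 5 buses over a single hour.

With mean μ = 4.3 per hour,
P(N ≥ 5) = 1 − P(N ≤ 4) = 1 − Σ_{j=0}^{4} e^(−μ) μ^j/j! ≈ 0.4296.

0.4296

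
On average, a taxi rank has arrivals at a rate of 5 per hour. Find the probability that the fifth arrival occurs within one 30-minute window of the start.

Over the interval, μ = 5 × 0.5 = 2.5 (a 30-minute window = 0.5 hours).
The fifth arrival falls in the interval iff at least 5 events occur there: P(S_5 ≤ t) = P(N ≥ 5) = 1 − P(N ≤ 4) ≈ 0.1088.

0.1088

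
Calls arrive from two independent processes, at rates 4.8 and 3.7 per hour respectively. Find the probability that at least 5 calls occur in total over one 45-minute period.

Independent Poisson processes superpose: combined rate λ = 4.8 + 3.7 = 8.5 per hour.
Over the interval, μ = 8.5 × 0.75 = 6.375 (a 45-minute period = 0.75 hours).
P(N ≥ 5) = 1 − P(N ≤ 4) ≈ 0.7620.

0.7620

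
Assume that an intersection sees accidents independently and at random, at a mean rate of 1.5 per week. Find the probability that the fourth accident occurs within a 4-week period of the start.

Over the interval, μ = 1.5 × 4 = 6 (a 4-week period = 4 weeks).
The fourth arrival falls in the interval iff at least 4 events occur there: P(S_4 ≤ t) = P(N ≥ 4) = 1 − P(N ≤ 3) ≈ 0.8488.

0.8488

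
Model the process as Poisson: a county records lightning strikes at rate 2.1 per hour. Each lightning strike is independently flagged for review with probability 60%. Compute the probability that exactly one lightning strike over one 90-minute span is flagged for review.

Thinning: the lightning strikes that are flagged for review themselves form a Poisson process with rate 0.6 × 2.1 = 1.26 per hour.
Over the interval, μ = 1.26 × 1.5 = 1.89 (a 90-minute span = 1.5 hours).
P(N = 1) = e^(−1.89) · 1.89^1/1! ≈ 0.2855.

0.2855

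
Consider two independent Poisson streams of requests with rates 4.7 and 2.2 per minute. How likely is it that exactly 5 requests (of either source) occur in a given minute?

Independent Poisson processes superpose: combined rate λ = 4.7 + 2.2 = 6.9 per minute.
So μ = 6.9.
P(N = 5) = e^(−6.9) · 6.9^5/5! ≈ 0.1314.

0.1314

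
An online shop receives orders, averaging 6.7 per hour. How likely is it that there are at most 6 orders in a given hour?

With mean μ = 6.7 per hour,
P(N ≤ 6) = Σ_{j=0}^{6} e^(−μ) μ^j/j! ≈ 0.4953.

0.4953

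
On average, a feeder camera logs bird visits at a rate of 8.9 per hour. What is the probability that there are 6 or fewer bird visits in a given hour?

0.2160

With mean μ = 8.9 per hour,
P(N ≤ 6) = Σ_{j=0}^{6} e^(−μ) μ^j/j! ≈ 0.2160.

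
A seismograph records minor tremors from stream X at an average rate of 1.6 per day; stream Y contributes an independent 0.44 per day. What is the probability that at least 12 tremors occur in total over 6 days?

0.5656

Independent Poisson processes superpose: combined rate λ = 1.6 + 0.44 = 2.04 per day.
Over the interval, μ = 2.04 × 6 = 12.24 (6 days).
P(N ≥ 12) = 1 − P(N ≤ 11) ≈ 0.5656.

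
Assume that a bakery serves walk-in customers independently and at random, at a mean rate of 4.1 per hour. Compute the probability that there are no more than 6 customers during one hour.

With mean μ = 4.1 per hour,
P(N ≤ 6) = Σ_{j=0}^{6} e^(−μ) μ^j/j! ≈ 0.8786.

0.8786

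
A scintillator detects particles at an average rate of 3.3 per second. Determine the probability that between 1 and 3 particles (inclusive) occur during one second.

0.5435

With mean μ = 3.3 per second,
P(1 ≤ N ≤ 3) = Σ_{j=1}^{3} e^(−3.3) · 3.3^j/j! ≈ 0.5435.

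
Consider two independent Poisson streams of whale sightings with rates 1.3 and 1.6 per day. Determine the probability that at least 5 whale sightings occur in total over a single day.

0.1682

Independent Poisson processes superpose: combined rate λ = 1.3 + 1.6 = 2.9 per day.
So μ = 2.9.
P(N ≥ 5) = 1 − P(N ≤ 4) ≈ 0.1682.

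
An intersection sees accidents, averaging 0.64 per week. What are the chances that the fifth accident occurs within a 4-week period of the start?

0.1170

Over the interval, μ = 0.64 × 4 = 2.56 (a 4-week period = 4 weeks).
The fifth arrival falls in the interval iff at least 5 events occur there: P(S_5 ≤ t) = P(N ≥ 5) = 1 − P(N ≤ 4) ≈ 0.1170.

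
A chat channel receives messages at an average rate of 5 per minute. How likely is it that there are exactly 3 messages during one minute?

0.1404

With mean μ = 5 per minute,
P(N = 3) = e^(−μ) μ^3/3! = e^(−5) · 5^3/6 ≈ 0.1404.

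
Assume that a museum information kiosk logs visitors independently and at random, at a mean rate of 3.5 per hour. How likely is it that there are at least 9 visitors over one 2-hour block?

0.2709

Over the interval, μ = 3.5 × 2 = 7 (a 2-hour block = 2 hours).
P(N ≥ 9) = 1 − P(N ≤ 8) = 1 − Σ_{j=0}^{8} e^(−μ) μ^j/j! ≈ 0.2709.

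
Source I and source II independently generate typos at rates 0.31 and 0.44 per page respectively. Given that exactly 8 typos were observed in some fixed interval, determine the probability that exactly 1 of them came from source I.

Given the total, each event is independently from source I with probability p = λ_I/(λ_I+λ_II) = 0.31/0.75 ≈ 0.4133.
So K ~ Binomial(8, 0.31/0.75): P(K = 1) = C(8,1) · (0.31/0.75)^1 · (0.44/0.75)^7 ≈ 0.0791.

0.0791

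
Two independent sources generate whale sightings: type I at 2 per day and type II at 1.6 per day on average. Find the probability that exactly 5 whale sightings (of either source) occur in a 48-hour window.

Independent Poisson processes superpose: combined rate λ = 2 + 1.6 = 3.6 per day.
Over the interval, μ = 3.6 × 2 = 7.2 (a 48-hour window = 2 days).
P(N = 5) = e^(−7.2) · 7.2^5/5! ≈ 0.1204.

0.1204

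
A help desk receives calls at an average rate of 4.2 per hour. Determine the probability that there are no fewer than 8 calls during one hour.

With mean μ = 4.2 per hour,
P(N ≥ 8) = 1 − P(N ≤ 7) = 1 − Σ_{j=0}^{7} e^(−μ) μ^j/j! ≈ 0.0639.

0.0639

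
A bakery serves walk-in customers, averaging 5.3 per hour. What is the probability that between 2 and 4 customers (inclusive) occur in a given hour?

With mean μ = 5.3 per hour,
P(2 ≤ N ≤ 4) = Σ_{j=2}^{4} e^(−5.3) · 5.3^j/j! ≈ 0.3581.

0.3581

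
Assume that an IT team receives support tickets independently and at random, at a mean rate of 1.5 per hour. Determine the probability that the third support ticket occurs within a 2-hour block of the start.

0.5768

Over the interval, μ = 1.5 × 2 = 3 (a 2-hour block = 2 hours).
The third arrival falls in the interval iff at least 3 events occur there: P(S_3 ≤ t) = P(N ≥ 3) = 1 − P(N ≤ 2) ≈ 0.5768.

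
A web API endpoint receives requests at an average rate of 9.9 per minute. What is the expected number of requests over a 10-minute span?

E[N] = λt = 9.9 × 10 = 99 (a 10-minute span = 10 minutes).

99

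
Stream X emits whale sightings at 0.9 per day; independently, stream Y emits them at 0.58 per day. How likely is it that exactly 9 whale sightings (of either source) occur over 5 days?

Independent Poisson processes superpose: combined rate λ = 0.9 + 0.58 = 1.48 per day.
Over the interval, μ = 1.48 × 5 = 7.4 (5 days).
P(N = 9) = e^(−7.4) · 7.4^9/9! ≈ 0.1121.

0.1121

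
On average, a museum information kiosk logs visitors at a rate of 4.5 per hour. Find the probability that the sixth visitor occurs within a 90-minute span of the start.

Over the interval, μ = 4.5 × 1.5 = 6.75 (a 90-minute span = 1.5 hours).
The sixth arrival falls in the interval iff at least 6 events occur there: P(S_6 ≤ t) = P(N ≥ 6) = 1 − P(N ≤ 5) ≈ 0.6662.

0.6662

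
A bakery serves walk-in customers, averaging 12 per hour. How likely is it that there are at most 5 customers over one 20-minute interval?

Over the interval, μ = 12 × 1/3 = 4 (a 20-minute interval = 1/3 hours).
P(N ≤ 5) = Σ_{j=0}^{5} e^(−μ) μ^j/j! ≈ 0.7851.

0.7851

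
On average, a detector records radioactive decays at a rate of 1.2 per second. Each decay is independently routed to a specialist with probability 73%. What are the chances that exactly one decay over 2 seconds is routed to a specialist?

Thinning: the decays that are routed to a specialist themselves form a Poisson process with rate 0.73 × 1.2 = 0.876 per second.
Over the interval, μ = 0.876 × 2 = 1.752 (2 seconds).
P(N = 1) = e^(−1.752) · 1.752^1/1! ≈ 0.3038.

0.3038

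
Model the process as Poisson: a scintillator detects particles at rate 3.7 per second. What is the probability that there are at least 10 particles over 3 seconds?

0.6702

Over the interval, μ = 3.7 × 3 = 11.1 (3 seconds).
P(N ≥ 10) = 1 − P(N ≤ 9) = 1 − Σ_{j=0}^{9} e^(−μ) μ^j/j! ≈ 0.6702.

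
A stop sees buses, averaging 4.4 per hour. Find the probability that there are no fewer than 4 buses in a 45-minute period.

Over the interval, μ = 4.4 × 0.75 = 3.3 (a 45-minute period = 0.75 hours).
P(N ≥ 4) = 1 − P(N ≤ 3) = 1 − Σ_{j=0}^{3} e^(−μ) μ^j/j! ≈ 0.4197.

0.4197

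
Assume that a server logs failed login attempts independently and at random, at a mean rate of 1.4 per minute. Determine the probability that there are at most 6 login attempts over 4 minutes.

Over the interval, μ = 1.4 × 4 = 5.6 (4 minutes).
P(N ≤ 6) = Σ_{j=0}^{6} e^(−μ) μ^j/j! ≈ 0.6703.

0.6703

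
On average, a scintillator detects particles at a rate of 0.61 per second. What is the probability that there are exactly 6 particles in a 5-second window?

0.0530

Over the interval, μ = 0.61 × 5 = 3.05 (a 5-second window = 5 seconds).
P(N = 6) = e^(−μ) μ^6/6! = e^(−3.05) · 3.05^6/720 ≈ 0.0530.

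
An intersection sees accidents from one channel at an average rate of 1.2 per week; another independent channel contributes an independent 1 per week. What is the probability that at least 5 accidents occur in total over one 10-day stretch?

0.2093

Independent Poisson processes superpose: combined rate λ = 1.2 + 1 = 2.2 per week.
Over the interval, μ = 2.2 × 10/7 ≈ 3.14286 (a 10-day stretch = 10/7 weeks).
P(N ≥ 5) = 1 − P(N ≤ 4) ≈ 0.2093.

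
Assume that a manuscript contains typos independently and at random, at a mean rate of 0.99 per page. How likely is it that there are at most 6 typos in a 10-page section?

0.1366

Over the interval, μ = 0.99 × 10 = 9.9 (a 10-page section = 10 pages).
P(N ≤ 6) = Σ_{j=0}^{6} e^(−μ) μ^j/j! ≈ 0.1366.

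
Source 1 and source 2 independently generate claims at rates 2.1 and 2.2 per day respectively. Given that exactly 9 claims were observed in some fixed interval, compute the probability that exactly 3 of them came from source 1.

Given the total, each event is independently from source 1 with probability p = λ_1/(λ_1+λ_2) = 2.1/4.3 ≈ 0.4884.
So K ~ Binomial(9, 2.1/4.3): P(K = 3) = C(9,3) · (2.1/4.3)^3 · (2.2/4.3)^6 ≈ 0.1755.

0.1755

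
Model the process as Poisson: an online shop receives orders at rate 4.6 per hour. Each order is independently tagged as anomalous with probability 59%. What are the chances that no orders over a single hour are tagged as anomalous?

Thinning: the orders that are tagged as anomalous themselves form a Poisson process with rate 0.59 × 4.6 = 2.714 per hour.
So μ = 2.714.
P(N = 0) = e^(−2.714) · 2.714^0/0! ≈ 0.0663.

0.0663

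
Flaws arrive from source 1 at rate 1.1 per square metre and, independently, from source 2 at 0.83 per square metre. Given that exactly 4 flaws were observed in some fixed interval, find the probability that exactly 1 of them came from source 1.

0.1813

Given the total, each event is independently from source 1 with probability p = λ_1/(λ_1+λ_2) = 1.1/1.93 ≈ 0.5699.
So K ~ Binomial(4, 1.1/1.93): P(K = 1) = C(4,1) · (1.1/1.93)^1 · (0.83/1.93)^3 ≈ 0.1813.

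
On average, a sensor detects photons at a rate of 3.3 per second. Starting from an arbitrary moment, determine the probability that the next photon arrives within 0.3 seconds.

0.6284

Inter-arrival times are exponential with rate λ = 3.3 per second.
P(T ≤ 0.3) = 1 − e^(−λt) = 1 − e^(−3.3 × 0.3) = 1 − e^(−0.99) ≈ 0.6284.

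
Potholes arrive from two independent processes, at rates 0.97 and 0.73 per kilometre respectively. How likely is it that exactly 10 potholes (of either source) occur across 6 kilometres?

0.1249

Independent Poisson processes superpose: combined rate λ = 0.97 + 0.73 = 1.7 per kilometre.
Over the interval, μ = 1.7 × 6 = 10.2 (6 kilometres).
P(N = 10) = e^(−10.2) · 10.2^10/10! ≈ 0.1249.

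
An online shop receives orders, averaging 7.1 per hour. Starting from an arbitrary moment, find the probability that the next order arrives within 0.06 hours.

0.3469

Inter-arrival times are exponential with rate λ = 7.1 per hour.
P(T ≤ 0.06) = 1 − e^(−λt) = 1 − e^(−7.1 × 0.06) = 1 − e^(−0.426) ≈ 0.3469.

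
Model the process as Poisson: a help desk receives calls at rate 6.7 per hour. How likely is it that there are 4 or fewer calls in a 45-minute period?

Over the interval, μ = 6.7 × 0.75 = 5.025 (a 45-minute period = 0.75 hours).
P(N ≤ 4) = Σ_{j=0}^{4} e^(−μ) μ^j/j! ≈ 0.4361.

0.4361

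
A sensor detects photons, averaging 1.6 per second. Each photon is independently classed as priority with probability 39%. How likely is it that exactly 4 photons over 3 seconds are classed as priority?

Thinning: the photons that are classed as priority themselves form a Poisson process with rate 0.39 × 1.6 = 0.624 per second.
Over the interval, μ = 0.624 × 3 = 1.872 (3 seconds).
P(N = 4) = e^(−1.872) · 1.872^4/4! ≈ 0.0787.

0.0787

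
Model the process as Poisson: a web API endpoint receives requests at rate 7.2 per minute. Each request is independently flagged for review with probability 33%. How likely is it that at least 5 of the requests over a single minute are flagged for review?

Thinning: the requests that are flagged for review themselves form a Poisson process with rate 0.33 × 7.2 = 2.376 per minute.
So μ = 2.376.
P(N ≥ 5) = 1 − P(N ≤ 4) ≈ 0.0929.

0.0929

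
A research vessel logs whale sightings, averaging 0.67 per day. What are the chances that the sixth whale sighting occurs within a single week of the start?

Over the interval, μ = 0.67 × 7 = 4.69 (a week = 7 days).
The sixth arrival falls in the interval iff at least 6 events occur there: P(S_6 ≤ t) = P(N ≥ 6) = 1 − P(N ≤ 5) ≈ 0.3298.

0.3298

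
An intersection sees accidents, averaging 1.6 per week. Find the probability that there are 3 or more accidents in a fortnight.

0.6201

Over the interval, μ = 1.6 × 2 = 3.2 (a fortnight = 2 weeks).
P(N ≥ 3) = 1 − P(N ≤ 2) = 1 − Σ_{j=0}^{2} e^(−μ) μ^j/j! ≈ 0.6201.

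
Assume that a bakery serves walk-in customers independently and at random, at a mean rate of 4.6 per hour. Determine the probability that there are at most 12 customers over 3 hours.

0.3784

Over the interval, μ = 4.6 × 3 = 13.8 (3 hours).
P(N ≤ 12) = Σ_{j=0}^{12} e^(−μ) μ^j/j! ≈ 0.3784.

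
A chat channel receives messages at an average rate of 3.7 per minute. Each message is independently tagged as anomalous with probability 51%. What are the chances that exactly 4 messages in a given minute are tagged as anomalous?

Thinning: the messages that are tagged as anomalous themselves form a Poisson process with rate 0.51 × 3.7 = 1.887 per minute.
So μ = 1.887.
P(N = 4) = e^(−1.887) · 1.887^4/4! ≈ 0.0801.

0.0801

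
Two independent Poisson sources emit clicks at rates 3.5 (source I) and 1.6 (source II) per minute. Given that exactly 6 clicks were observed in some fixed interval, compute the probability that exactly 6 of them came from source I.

0.1045

Given the total, each event is independently from source I with probability p = λ_I/(λ_I+λ_II) = 3.5/5.1 ≈ 0.6863.
So K ~ Binomial(6, 3.5/5.1): P(K = 6) = C(6,6) · (3.5/5.1)^6 · (1.6/5.1)^0 ≈ 0.1045.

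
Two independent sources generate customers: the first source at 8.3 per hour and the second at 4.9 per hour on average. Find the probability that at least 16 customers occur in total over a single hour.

0.2544

Independent Poisson processes superpose: combined rate λ = 8.3 + 4.9 = 13.2 per hour.
So μ = 13.2.
P(N ≥ 16) = 1 − P(N ≤ 15) ≈ 0.2544.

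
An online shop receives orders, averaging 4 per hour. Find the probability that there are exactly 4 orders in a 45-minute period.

0.1680

Over the interval, μ = 4 × 0.75 = 3 (a 45-minute period = 0.75 hours).
P(N = 4) = e^(−μ) μ^4/4! = e^(−3) · 3^4/24 ≈ 0.1680.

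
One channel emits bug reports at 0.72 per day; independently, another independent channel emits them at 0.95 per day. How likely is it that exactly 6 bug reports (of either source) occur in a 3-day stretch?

Independent Poisson processes superpose: combined rate λ = 0.72 + 0.95 = 1.67 per day.
Over the interval, μ = 1.67 × 3 = 5.01 (a 3-day stretch = 3 days).
P(N = 6) = e^(−5.01) · 5.01^6/6! ≈ 0.1465.

0.1465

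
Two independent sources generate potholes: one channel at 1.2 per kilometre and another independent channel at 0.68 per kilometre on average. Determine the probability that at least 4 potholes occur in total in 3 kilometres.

Independent Poisson processes superpose: combined rate λ = 1.2 + 0.68 = 1.88 per kilometre.
Over the interval, μ = 1.88 × 3 = 5.64 (3 kilometres).
P(N ≥ 4) = 1 − P(N ≤ 3) ≈ 0.8137.

0.8137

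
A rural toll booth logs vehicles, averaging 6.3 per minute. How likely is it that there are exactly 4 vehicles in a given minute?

With mean μ = 6.3 per minute,
P(N = 4) = e^(−μ) μ^4/4! = e^(−6.3) · 6.3^4/24 ≈ 0.1205.

0.1205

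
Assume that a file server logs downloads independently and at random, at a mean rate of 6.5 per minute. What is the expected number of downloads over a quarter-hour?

97.5

E[N] = λt = 6.5 × 15 = 97.5 (a quarter-hour = 15 minutes).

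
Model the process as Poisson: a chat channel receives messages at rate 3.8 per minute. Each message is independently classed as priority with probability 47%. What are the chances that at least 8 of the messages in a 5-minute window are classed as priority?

0.6678

Thinning: the messages that are classed as priority themselves form a Poisson process with rate 0.47 × 3.8 = 1.786 per minute.
Over the interval, μ = 1.786 × 5 = 8.93 (a 5-minute window = 5 minutes).
P(N ≥ 8) = 1 − P(N ≤ 7) ≈ 0.6678.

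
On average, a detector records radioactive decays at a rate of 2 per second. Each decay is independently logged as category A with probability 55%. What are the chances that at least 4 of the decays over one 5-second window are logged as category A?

0.7983

Thinning: the decays that are logged as category A themselves form a Poisson process with rate 0.55 × 2 = 1.1 per second.
Over the interval, μ = 1.1 × 5 = 5.5 (a 5-second window = 5 seconds).
P(N ≥ 4) = 1 − P(N ≤ 3) ≈ 0.7983.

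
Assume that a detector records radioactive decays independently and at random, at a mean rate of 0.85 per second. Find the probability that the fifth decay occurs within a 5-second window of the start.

0.4199

Over the interval, μ = 0.85 × 5 = 4.25 (a 5-second window = 5 seconds).
The fifth arrival falls in the interval iff at least 5 events occur there: P(S_5 ≤ t) = P(N ≥ 5) = 1 − P(N ≤ 4) ≈ 0.4199.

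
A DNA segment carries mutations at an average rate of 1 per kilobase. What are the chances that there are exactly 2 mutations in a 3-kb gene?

Over the interval, μ = 1 × 3 = 3 (a 3-kb gene = 3 kilobases).
P(N = 2) = e^(−μ) μ^2/2! = e^(−3) · 3^2/2 ≈ 0.2240.

0.2240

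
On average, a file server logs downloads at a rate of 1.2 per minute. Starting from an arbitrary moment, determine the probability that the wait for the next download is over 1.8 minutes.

0.1153

The wait for the next event is exponential with rate λ = 1.2 per minute.
P(T > 1.8) = e^(−λt) = e^(−1.2 × 1.8) = e^(−2.16) ≈ 0.1153.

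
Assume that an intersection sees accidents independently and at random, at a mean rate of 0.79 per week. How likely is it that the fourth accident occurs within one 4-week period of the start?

0.3886

Over the interval, μ = 0.79 × 4 = 3.16 (a 4-week period = 4 weeks).
The fourth arrival falls in the interval iff at least 4 events occur there: P(S_4 ≤ t) = P(N ≥ 4) = 1 − P(N ≤ 3) ≈ 0.3886.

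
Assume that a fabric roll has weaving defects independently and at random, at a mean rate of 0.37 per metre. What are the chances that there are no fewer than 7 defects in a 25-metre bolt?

Over the interval, μ = 0.37 × 25 = 9.25 (a 25-metre bolt = 25 metres).
P(N ≥ 7) = 1 − P(N ≤ 6) = 1 − Σ_{j=0}^{6} e^(−μ) μ^j/j! ≈ 0.8151.

0.8151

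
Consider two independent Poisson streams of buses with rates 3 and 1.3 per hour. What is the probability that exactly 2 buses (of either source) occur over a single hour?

0.1254

Independent Poisson processes superpose: combined rate λ = 3 + 1.3 = 4.3 per hour.
So μ = 4.3.
P(N = 2) = e^(−4.3) · 4.3^2/2! ≈ 0.1254.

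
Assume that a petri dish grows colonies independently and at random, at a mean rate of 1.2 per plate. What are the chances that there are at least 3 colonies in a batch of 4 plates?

0.8575

Over the interval, μ = 1.2 × 4 = 4.8 (a batch of 4 plates = 4 plates).
P(N ≥ 3) = 1 − P(N ≤ 2) = 1 − Σ_{j=0}^{2} e^(−μ) μ^j/j! ≈ 0.8575.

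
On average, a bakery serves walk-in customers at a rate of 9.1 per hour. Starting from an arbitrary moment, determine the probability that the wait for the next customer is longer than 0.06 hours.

0.5793

The wait for the next event is exponential with rate λ = 9.1 per hour.
P(T > 0.06) = e^(−λt) = e^(−9.1 × 0.06) = e^(−0.546) ≈ 0.5793.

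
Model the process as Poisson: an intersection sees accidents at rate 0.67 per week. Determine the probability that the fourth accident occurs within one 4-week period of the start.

0.2815

Over the interval, μ = 0.67 × 4 = 2.68 (a 4-week period = 4 weeks).
The fourth arrival falls in the interval iff at least 4 events occur there: P(S_4 ≤ t) = P(N ≥ 4) = 1 − P(N ≤ 3) ≈ 0.2815.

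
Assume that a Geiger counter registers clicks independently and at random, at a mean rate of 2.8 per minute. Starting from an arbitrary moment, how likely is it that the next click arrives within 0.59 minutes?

Inter-arrival times are exponential with rate λ = 2.8 per minute.
P(T ≤ 0.59) = 1 − e^(−λt) = 1 − e^(−2.8 × 0.59) = 1 − e^(−1.652) ≈ 0.8083.

0.8083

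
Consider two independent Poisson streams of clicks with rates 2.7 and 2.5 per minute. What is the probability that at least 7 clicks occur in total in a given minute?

Independent Poisson processes superpose: combined rate λ = 2.7 + 2.5 = 5.2 per minute.
So μ = 5.2.
P(N ≥ 7) = 1 − P(N ≤ 6) ≈ 0.2676.

0.2676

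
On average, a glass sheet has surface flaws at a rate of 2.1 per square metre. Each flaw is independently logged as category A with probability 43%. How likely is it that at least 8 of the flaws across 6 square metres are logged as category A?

0.1805

Thinning: the flaws that are logged as category A themselves form a Poisson process with rate 0.43 × 2.1 = 0.903 per square metre.
Over the interval, μ = 0.903 × 6 = 5.418 (6 square metres).
P(N ≥ 8) = 1 − P(N ≤ 7) ≈ 0.1805.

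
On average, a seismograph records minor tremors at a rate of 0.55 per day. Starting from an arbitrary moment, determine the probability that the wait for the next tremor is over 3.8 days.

0.1237

The wait for the next event is exponential with rate λ = 0.55 per day.
P(T > 3.8) = e^(−λt) = e^(−0.55 × 3.8) = e^(−2.09) ≈ 0.1237.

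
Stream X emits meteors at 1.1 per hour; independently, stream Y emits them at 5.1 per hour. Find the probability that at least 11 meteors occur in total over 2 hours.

Independent Poisson processes superpose: combined rate λ = 1.1 + 5.1 = 6.2 per hour.
Over the interval, μ = 6.2 × 2 = 12.4 (2 hours).
P(N ≥ 11) = 1 − P(N ≤ 10) ≈ 0.6933.

0.6933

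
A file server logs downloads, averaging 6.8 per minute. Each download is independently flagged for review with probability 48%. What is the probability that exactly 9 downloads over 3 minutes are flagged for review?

Thinning: the downloads that are flagged for review themselves form a Poisson process with rate 0.48 × 6.8 = 3.264 per minute.
Over the interval, μ = 3.264 × 3 = 9.792 (3 minutes).
P(N = 9) = e^(−9.792) · 9.792^9/9! ≈ 0.1275.

0.1275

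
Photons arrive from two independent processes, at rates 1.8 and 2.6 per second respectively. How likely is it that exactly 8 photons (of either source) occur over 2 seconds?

0.1344

Independent Poisson processes superpose: combined rate λ = 1.8 + 2.6 = 4.4 per second.
Over the interval, μ = 4.4 × 2 = 8.8 (2 seconds).
P(N = 8) = e^(−8.8) · 8.8^8/8! ≈ 0.1344.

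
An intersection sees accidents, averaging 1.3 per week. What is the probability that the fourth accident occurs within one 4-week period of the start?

Over the interval, μ = 1.3 × 4 = 5.2 (a 4-week period = 4 weeks).
The fourth arrival falls in the interval iff at least 4 events occur there: P(S_4 ≤ t) = P(N ≥ 4) = 1 − P(N ≤ 3) ≈ 0.7619.

0.7619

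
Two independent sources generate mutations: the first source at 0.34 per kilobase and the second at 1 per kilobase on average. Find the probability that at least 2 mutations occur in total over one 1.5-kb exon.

0.5967

Independent Poisson processes superpose: combined rate λ = 0.34 + 1 = 1.34 per kilobase.
Over the interval, μ = 1.34 × 1.5 = 2.01 (a 1.5-kb exon = 1.5 kilobases).
P(N ≥ 2) = 1 − P(N ≤ 1) ≈ 0.5967.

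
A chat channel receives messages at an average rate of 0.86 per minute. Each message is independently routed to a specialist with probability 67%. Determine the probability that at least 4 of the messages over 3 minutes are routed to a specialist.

0.0975

Thinning: the messages that are routed to a specialist themselves form a Poisson process with rate 0.67 × 0.86 = 0.5762 per minute.
Over the interval, μ = 0.5762 × 3 = 1.7286 (3 minutes).
P(N ≥ 4) = 1 − P(N ≤ 3) ≈ 0.0975.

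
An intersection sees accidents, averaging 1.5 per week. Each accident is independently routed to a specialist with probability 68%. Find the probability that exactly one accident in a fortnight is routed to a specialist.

0.2653

Thinning: the accidents that are routed to a specialist themselves form a Poisson process with rate 0.68 × 1.5 = 1.02 per week.
Over the interval, μ = 1.02 × 2 = 2.04 (a fortnight = 2 weeks).
P(N = 1) = e^(−2.04) · 2.04^1/1! ≈ 0.2653.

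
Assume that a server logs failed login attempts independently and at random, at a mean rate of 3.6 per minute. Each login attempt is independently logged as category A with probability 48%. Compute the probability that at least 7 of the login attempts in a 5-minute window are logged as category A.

0.7584

Thinning: the login attempts that are logged as category A themselves form a Poisson process with rate 0.48 × 3.6 = 1.728 per minute.
Over the interval, μ = 1.728 × 5 = 8.64 (a 5-minute window = 5 minutes).
P(N ≥ 7) = 1 − P(N ≤ 6) ≈ 0.7584.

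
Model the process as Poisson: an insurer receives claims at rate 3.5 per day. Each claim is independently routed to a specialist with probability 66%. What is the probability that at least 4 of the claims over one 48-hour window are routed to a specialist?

Thinning: the claims that are routed to a specialist themselves form a Poisson process with rate 0.66 × 3.5 = 2.31 per day.
Over the interval, μ = 2.31 × 2 = 4.62 (a 48-hour window = 2 days).
P(N ≥ 4) = 1 − P(N ≤ 3) ≈ 0.6775.

0.6775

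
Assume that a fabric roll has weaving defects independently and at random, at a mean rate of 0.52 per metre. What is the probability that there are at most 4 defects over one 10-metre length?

Over the interval, μ = 0.52 × 10 = 5.2 (a 10-metre length = 10 metres).
P(N ≤ 4) = Σ_{j=0}^{4} e^(−μ) μ^j/j! ≈ 0.4061.

0.4061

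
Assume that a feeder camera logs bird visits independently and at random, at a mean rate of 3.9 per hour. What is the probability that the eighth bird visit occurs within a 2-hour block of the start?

0.5188

Over the interval, μ = 3.9 × 2 = 7.8 (a 2-hour block = 2 hours).
The eighth arrival falls in the interval iff at least 8 events occur there: P(S_8 ≤ t) = P(N ≥ 8) = 1 − P(N ≤ 7) ≈ 0.5188.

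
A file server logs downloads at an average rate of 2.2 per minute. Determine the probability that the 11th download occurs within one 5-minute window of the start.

Over the interval, μ = 2.2 × 5 = 11 (a 5-minute window = 5 minutes).
The 11th arrival falls in the interval iff at least 11 events occur there: P(S_11 ≤ t) = P(N ≥ 11) = 1 − P(N ≤ 10) ≈ 0.5401.

0.5401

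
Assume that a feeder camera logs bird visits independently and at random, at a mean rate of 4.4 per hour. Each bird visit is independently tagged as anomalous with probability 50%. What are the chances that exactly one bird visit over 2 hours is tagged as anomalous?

Thinning: the bird visits that are tagged as anomalous themselves form a Poisson process with rate 0.5 × 4.4 = 2.2 per hour.
Over the interval, μ = 2.2 × 2 = 4.4 (2 hours).
P(N = 1) = e^(−4.4) · 4.4^1/1! ≈ 0.0540.

0.0540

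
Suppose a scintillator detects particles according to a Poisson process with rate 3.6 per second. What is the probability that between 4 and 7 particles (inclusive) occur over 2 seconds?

Over the interval, μ = 3.6 × 2 = 7.2 (2 seconds).
P(4 ≤ N ≤ 7) = Σ_{j=4}^{7} e^(−7.2) · 7.2^j/j! ≈ 0.4970.

0.4970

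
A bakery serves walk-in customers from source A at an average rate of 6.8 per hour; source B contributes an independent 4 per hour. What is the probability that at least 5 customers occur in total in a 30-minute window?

Independent Poisson processes superpose: combined rate λ = 6.8 + 4 = 10.8 per hour.
Over the interval, μ = 10.8 × 0.5 = 5.4 (a 30-minute window = 0.5 hours).
P(N ≥ 5) = 1 − P(N ≤ 4) ≈ 0.6267.

0.6267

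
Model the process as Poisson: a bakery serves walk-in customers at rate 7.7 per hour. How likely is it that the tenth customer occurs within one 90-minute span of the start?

0.7161

Over the interval, μ = 7.7 × 1.5 = 11.55 (a 90-minute span = 1.5 hours).
The tenth arrival falls in the interval iff at least 10 events occur there: P(S_10 ≤ t) = P(N ≥ 10) = 1 − P(N ≤ 9) ≈ 0.7161.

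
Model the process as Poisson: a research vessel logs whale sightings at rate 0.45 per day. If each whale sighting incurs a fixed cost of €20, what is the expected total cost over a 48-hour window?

E[N] = 0.45 × 2 = 0.9 (a 48-hour window = 2 days); E[cost] = 0.9 × €20 = €18.

€18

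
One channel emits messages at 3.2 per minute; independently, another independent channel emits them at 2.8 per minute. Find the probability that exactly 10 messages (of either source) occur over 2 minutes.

0.1048

Independent Poisson processes superpose: combined rate λ = 3.2 + 2.8 = 6 per minute.
Over the interval, μ = 6 × 2 = 12 (2 minutes).
P(N = 10) = e^(−12) · 12^10/10! ≈ 0.1048.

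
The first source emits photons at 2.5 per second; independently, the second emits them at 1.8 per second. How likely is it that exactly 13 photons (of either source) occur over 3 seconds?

Independent Poisson processes superpose: combined rate λ = 2.5 + 1.8 = 4.3 per second.
Over the interval, μ = 4.3 × 3 = 12.9 (3 seconds).
P(N = 13) = e^(−12.9) · 12.9^13/13! ≈ 0.1099.

0.1099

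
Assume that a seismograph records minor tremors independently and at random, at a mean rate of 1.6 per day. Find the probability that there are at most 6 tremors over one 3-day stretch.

0.7908

Over the interval, μ = 1.6 × 3 = 4.8 (a 3-day stretch = 3 days).
P(N ≤ 6) = Σ_{j=0}^{6} e^(−μ) μ^j/j! ≈ 0.7908.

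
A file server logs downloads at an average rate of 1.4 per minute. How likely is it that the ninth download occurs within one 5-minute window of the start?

0.2709

Over the interval, μ = 1.4 × 5 = 7 (a 5-minute window = 5 minutes).
The ninth arrival falls in the interval iff at least 9 events occur there: P(S_9 ≤ t) = P(N ≥ 9) = 1 − P(N ≤ 8) ≈ 0.2709.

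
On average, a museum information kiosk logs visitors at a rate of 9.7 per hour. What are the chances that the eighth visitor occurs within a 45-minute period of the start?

Over the interval, μ = 9.7 × 0.75 = 7.275 (a 45-minute period = 0.75 hours).
The eighth arrival falls in the interval iff at least 8 events occur there: P(S_8 ≤ t) = P(N ≥ 8) = 1 − P(N ≤ 7) ≈ 0.4422.

0.4422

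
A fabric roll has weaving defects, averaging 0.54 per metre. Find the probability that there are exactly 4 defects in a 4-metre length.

Over the interval, μ = 0.54 × 4 = 2.16 (a 4-metre length = 4 metres).
P(N = 4) = e^(−μ) μ^4/4! = e^(−2.16) · 2.16^4/24 ≈ 0.1046.

0.1046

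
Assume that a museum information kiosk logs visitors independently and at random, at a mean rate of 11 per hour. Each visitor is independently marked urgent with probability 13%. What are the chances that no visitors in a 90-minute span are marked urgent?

Thinning: the visitors that are marked urgent themselves form a Poisson process with rate 0.13 × 11 = 1.43 per hour.
Over the interval, μ = 1.43 × 1.5 = 2.145 (a 90-minute span = 1.5 hours).
P(N = 0) = e^(−2.145) · 2.145^0/0! ≈ 0.1171.

0.1171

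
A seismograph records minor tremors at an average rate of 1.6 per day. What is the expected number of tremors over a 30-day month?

E[N] = λt = 1.6 × 30 = 48 (a 30-day month = 30 days).

48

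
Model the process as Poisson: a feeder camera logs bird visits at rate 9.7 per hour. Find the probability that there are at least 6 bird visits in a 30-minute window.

0.3577

Over the interval, μ = 9.7 × 0.5 = 4.85 (a 30-minute window = 0.5 hours).
P(N ≥ 6) = 1 − P(N ≤ 5) = 1 − Σ_{j=0}^{5} e^(−μ) μ^j/j! ≈ 0.3577.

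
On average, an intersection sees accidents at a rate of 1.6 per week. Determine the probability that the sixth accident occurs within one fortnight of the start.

Over the interval, μ = 1.6 × 2 = 3.2 (a fortnight = 2 weeks).
The sixth arrival falls in the interval iff at least 6 events occur there: P(S_6 ≤ t) = P(N ≥ 6) = 1 − P(N ≤ 5) ≈ 0.1054.

0.1054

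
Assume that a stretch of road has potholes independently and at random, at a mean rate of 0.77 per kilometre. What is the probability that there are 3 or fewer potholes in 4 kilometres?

Over the interval, μ = 0.77 × 4 = 3.08 (4 kilometres).
P(N ≤ 3) = Σ_{j=0}^{3} e^(−μ) μ^j/j! ≈ 0.6293.

0.6293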